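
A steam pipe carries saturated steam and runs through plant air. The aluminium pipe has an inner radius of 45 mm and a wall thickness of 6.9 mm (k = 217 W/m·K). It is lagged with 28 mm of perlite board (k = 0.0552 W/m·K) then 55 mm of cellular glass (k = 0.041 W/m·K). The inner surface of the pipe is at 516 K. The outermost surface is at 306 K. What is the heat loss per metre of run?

q′ ≈ 64.1 W/m

For a radial system each layer contributes R = ln(r_out/r_in)/(2πkL); films add R = 1/(hA).
R_aluminium pipe wall = ln(51.9/45)/(2π×217×1) = 1.046×10^-4 K/W
R_perlite board = ln(79.9/51.9)/(2π×0.0552×1) = 1.244 K/W
R_cellular glass = ln(134.9/79.9)/(2π×0.041×1) = 2.033 K/W
R_total = 3.277 K/W
Q = ΔT/R_total = 210/3.277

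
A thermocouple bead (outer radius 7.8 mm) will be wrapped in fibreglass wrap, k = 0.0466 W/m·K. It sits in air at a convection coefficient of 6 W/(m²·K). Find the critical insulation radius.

For a sphere r_cr = 2k/h = 2×0.0466/6
r_cr = 15.5 mm; since the bare radius (7.8 mm) is below r_cr, adding a thin layer of insulation will *increase* heat loss.

r_cr ≈ 15.5 mm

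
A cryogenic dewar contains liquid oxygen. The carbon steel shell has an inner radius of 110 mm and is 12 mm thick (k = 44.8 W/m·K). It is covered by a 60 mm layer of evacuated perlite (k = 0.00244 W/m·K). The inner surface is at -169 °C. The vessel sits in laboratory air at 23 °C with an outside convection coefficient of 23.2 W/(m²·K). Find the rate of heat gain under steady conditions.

Q ≈ 2.18 W

Spherical conduction: R = (1/r_in − 1/r_out)/(4πk) per layer; series-sum.
R_carbon steel shell = (1/0.11 − 1/0.122)/(4π×44.8) = 0.001588 K/W
R_evacuated perlite = (1/0.122 − 1/0.182)/(4π×0.00244) = 88.13 K/W
R_outer film = 1/(h·4πr_o²) = 1/(23.2×4π×0.182²) = 0.1036 K/W
R_total = 88.23 K/W
Q = ΔT/R_total = 192/88.23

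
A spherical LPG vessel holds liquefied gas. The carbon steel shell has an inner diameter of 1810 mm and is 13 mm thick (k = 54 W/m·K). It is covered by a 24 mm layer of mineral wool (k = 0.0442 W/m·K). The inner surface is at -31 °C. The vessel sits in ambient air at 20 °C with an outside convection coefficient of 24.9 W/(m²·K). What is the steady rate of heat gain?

Spherical conduction: R = (1/r_in − 1/r_out)/(4πk) per layer; series-sum.
R_carbon steel shell = (1/0.905 − 1/0.918)/(4π×54) = 2.306×10^-5 K/W
R_mineral wool = (1/0.918 − 1/0.942)/(4π×0.0442) = 0.04997 K/W
R_outer film = 1/(h·4πr_o²) = 1/(24.9×4π×0.942²) = 0.003602 K/W
R_total = 0.05359 K/W
Q = ΔT/R_total = 51/0.05359

Q ≈ 952 W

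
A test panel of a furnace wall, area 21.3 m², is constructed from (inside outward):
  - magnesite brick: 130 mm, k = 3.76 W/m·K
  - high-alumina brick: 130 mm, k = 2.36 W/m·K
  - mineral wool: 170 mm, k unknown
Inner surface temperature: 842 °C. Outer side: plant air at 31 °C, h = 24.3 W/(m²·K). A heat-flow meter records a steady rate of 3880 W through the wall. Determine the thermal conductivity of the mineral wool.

Thermal resistances in series:
R_magnesite brick = L/(kA) = 0.13/(3.76×21.3) = 0.001623 K/W
R_high-alumina brick = L/(kA) = 0.13/(2.36×21.3) = 0.002586 K/W
R_outer film = 1/(h_o·A) = 1/(24.3×21.3) = 0.001932 K/W
Sum of known resistances R_other = 0.006141 K/W
Total R = ΔT/Q = 811/3880 = 0.209 K/W
R_mineral wool = R_total − R_other = 0.2029 K/W
k = L/(R·A) = 0.17/(0.2029×21.3)

k ≈ 0.0393 W/(m·K)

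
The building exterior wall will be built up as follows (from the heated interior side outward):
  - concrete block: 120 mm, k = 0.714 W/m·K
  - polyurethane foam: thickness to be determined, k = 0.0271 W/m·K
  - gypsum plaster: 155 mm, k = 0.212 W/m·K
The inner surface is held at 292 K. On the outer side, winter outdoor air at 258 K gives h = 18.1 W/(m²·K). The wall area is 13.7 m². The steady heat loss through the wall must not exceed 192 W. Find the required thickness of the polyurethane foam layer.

L ≈ 39.9 mm

Thermal resistances in series:
R_concrete block = L/(kA) = 0.12/(0.714×13.7) = 0.01227 K/W
R_gypsum plaster = L/(kA) = 0.155/(0.212×13.7) = 0.05337 K/W
R_outer film = 1/(h_o·A) = 1/(18.1×13.7) = 0.004033 K/W
Sum of the known resistances R_other = 0.06967 K/W
Required total resistance R_tot = ΔT/Q_allow = 34/192 = 0.1771 K/W
R_polyurethane foam = R_tot − R_other = 0.1074 K/W
L = R·k·A = 0.1074×0.0271×13.7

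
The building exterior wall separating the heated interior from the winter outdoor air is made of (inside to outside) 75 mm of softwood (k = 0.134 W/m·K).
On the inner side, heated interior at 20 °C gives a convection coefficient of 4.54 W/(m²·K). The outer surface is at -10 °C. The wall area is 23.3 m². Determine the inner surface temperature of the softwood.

Thermal resistances in series:
R_inner film = 1/(h_i·A) = 1/(4.54×23.3) = 0.009453 K/W
R_softwood = L/(kA) = 0.075/(0.134×23.3) = 0.02402 K/W
R_total = 0.03347 K/W;  Q = ΔT/R_total = 30/0.03347 = 896.2 W
T_interface = T_inner − Q·ΣR(inner→interface) = 20 − 896×0.009453

T ≈ 11.5 °C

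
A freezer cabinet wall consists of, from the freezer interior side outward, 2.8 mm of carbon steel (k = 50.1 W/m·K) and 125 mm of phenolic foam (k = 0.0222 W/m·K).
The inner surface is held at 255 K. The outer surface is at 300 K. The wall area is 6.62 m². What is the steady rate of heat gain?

Q ≈ 52.9 W

Series thermal resistances:
R_carbon steel = L/(kA) = 0.0028/(50.1×6.62) = 8.442×10^-6 K/W
R_phenolic foam = L/(kA) = 0.125/(0.0222×6.62) = 0.8505 K/W
R_total = 0.8506 K/W
Q = ΔT / R_total = 45 / 0.8506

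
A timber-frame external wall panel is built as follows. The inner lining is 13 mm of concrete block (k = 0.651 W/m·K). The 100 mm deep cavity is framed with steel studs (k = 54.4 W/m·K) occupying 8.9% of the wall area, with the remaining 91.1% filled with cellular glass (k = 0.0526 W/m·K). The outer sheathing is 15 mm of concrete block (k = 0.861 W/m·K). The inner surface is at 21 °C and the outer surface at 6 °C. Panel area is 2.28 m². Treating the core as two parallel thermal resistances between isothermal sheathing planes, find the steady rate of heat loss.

Q ≈ 591 W

Sheathing layers in series; stud and cavity paths in parallel between them.
R_inner = 0.013/(0.651×2.28) = 0.008758 K/W
R_stud  = 0.1/(54.4×0.089×2.28) = 0.009059 K/W
R_cav   = 0.1/(0.0526×0.911×2.28) = 0.9153 K/W
1/R_core = 1/R_stud + 1/R_cav → R_core = 0.00897 K/W
R_outer = 0.015/(0.861×2.28) = 0.007641 K/W
R_total = 0.02537 K/W
Q = ΔT/R_total = 15/0.02537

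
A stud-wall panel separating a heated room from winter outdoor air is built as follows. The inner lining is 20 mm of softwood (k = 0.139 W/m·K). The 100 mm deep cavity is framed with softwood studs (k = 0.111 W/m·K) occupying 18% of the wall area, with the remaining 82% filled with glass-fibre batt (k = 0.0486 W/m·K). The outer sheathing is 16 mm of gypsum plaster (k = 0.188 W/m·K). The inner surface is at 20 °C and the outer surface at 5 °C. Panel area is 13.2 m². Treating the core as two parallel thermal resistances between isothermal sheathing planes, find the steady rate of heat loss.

Q ≈ 104 W

Sheathing layers in series; stud and cavity paths in parallel between them.
R_inner = 0.02/(0.139×13.2) = 0.0109 K/W
R_stud  = 0.1/(0.111×0.18×13.2) = 0.3792 K/W
R_cav   = 0.1/(0.0486×0.82×13.2) = 0.1901 K/W
1/R_core = 1/R_stud + 1/R_cav → R_core = 0.1266 K/W
R_outer = 0.016/(0.188×13.2) = 0.006447 K/W
R_total = 0.144 K/W
Q = ΔT/R_total = 15/0.144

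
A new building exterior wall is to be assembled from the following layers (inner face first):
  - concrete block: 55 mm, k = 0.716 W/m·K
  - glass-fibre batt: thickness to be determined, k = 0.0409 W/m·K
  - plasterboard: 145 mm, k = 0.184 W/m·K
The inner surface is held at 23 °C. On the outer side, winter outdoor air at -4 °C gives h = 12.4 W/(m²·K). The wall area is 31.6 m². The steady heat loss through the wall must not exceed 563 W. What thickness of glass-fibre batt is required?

Thermal resistances in series:
R_concrete block = L/(kA) = 0.055/(0.716×31.6) = 0.002431 K/W
R_plasterboard = L/(kA) = 0.145/(0.184×31.6) = 0.02494 K/W
R_outer film = 1/(h_o·A) = 1/(12.4×31.6) = 0.002552 K/W
Sum of the known resistances R_other = 0.02992 K/W
Required total resistance R_tot = ΔT/Q_allow = 27/563 = 0.04796 K/W
R_glass-fibre batt = R_tot − R_other = 0.01804 K/W
L = R·k·A = 0.01804×0.0409×31.6

L ≈ 23.3 mm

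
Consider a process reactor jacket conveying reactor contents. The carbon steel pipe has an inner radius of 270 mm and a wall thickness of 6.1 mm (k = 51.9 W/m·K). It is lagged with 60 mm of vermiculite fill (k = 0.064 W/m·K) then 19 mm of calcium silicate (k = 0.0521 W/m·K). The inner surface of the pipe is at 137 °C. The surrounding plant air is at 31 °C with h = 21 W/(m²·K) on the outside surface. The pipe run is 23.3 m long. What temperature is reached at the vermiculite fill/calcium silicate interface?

T ≈ 60.6 °C

Treating each annulus and film as a series resistance:
R_carbon steel pipe wall = ln(276.1/270)/(2π×51.9×23.3) = 2.94×10^-6 K/W
R_vermiculite fill = ln(336.1/276.1)/(2π×0.064×23.3) = 0.02099 K/W
R_calcium silicate = ln(355.1/336.1)/(2π×0.0521×23.3) = 0.00721 K/W
R_outer film = 1/(h_o·2πr_oL) = 1/(21×2π×0.3551×23.3) = 9.16×10^-4 K/W
R_total = 0.02912 K/W
Q = ΔT/R_total = 106/0.02912
Q = 3640 W
T_interface = T_inner − Q·ΣR(inner→interface) = 137 − 3640×0.02099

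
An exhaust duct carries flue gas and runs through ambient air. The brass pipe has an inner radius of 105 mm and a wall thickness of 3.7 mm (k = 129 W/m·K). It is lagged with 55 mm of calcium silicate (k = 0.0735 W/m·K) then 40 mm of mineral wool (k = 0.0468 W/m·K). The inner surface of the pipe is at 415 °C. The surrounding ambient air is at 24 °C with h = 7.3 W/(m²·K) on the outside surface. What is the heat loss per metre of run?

q′ ≈ 225 W/m

Per-layer cylindrical resistances, series-summed:
R_brass pipe wall = ln(108.7/105)/(2π×129×1) = 4.273×10^-5 K/W
R_calcium silicate = ln(163.7/108.7)/(2π×0.0735×1) = 0.8866 K/W
R_mineral wool = ln(203.7/163.7)/(2π×0.0468×1) = 0.7434 K/W
R_outer film = 1/(h_o·2πr_oL) = 1/(7.3×2π×0.2037×1) = 0.107 K/W
R_total = 1.737 K/W
Q = ΔT/R_total = 391/1.737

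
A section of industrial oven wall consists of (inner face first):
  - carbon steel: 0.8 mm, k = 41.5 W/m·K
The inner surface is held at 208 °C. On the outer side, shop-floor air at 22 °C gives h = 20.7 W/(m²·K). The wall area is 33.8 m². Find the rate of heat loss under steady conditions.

Treating each layer as a thermal resistance in series:
R_carbon steel = L/(kA) = 0.0008/(41.5×33.8) = 5.703×10^-7 K/W
R_outer film = 1/(h_o·A) = 1/(20.7×33.8) = 0.001429 K/W
R_total = 0.00143 K/W
Q = ΔT / R_total = 186 / 0.00143

Q ≈ 130000 W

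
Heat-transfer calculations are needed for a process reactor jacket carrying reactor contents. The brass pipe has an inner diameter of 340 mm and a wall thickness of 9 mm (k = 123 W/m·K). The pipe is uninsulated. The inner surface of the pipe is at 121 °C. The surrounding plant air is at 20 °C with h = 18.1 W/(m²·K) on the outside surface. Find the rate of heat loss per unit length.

q′ ≈ 2050 W/m

Per-layer cylindrical resistances, series-summed:
R_brass pipe wall = ln(179/170)/(2π×123×1) = 6.675×10^-5 K/W
R_outer film = 1/(h_o·2πr_oL) = 1/(18.1×2π×0.179×1) = 0.04912 K/W
R_total = 0.04919 K/W
Q = ΔT/R_total = 101/0.04919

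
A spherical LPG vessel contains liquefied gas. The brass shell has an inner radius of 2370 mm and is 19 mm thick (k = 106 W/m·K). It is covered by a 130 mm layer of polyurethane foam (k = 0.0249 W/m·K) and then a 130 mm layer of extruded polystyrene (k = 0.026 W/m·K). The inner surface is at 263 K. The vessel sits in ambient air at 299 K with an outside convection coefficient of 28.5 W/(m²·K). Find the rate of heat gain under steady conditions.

Q ≈ 279 W

Spherical conduction: R = (1/r_in − 1/r_out)/(4πk) per layer; series-sum.
R_brass shell = (1/2.37 − 1/2.389)/(4π×106) = 2.519×10^-6 K/W
R_polyurethane foam = (1/2.389 − 1/2.519)/(4π×0.0249) = 0.06904 K/W
R_extruded polystyrene = (1/2.519 − 1/2.649)/(4π×0.026) = 0.05963 K/W
R_outer film = 1/(h·4πr_o²) = 1/(28.5×4π×2.649²) = 3.979×10^-4 K/W
R_total = 0.1291 K/W
Q = ΔT/R_total = 36/0.1291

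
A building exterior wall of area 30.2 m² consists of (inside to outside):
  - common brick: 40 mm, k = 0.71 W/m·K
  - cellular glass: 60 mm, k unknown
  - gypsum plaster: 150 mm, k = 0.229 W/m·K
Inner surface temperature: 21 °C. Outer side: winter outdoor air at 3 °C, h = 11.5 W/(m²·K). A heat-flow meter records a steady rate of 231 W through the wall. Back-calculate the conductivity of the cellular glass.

Series thermal resistances:
R_common brick = L/(kA) = 0.04/(0.71×30.2) = 0.001865 K/W
R_gypsum plaster = L/(kA) = 0.15/(0.229×30.2) = 0.02169 K/W
R_outer film = 1/(h_o·A) = 1/(11.5×30.2) = 0.002879 K/W
Sum of known resistances R_other = 0.02643 K/W
Total R = ΔT/Q = 18/231 = 0.07792 K/W
R_cellular glass = R_total − R_other = 0.05149 K/W
k = L/(R·A) = 0.06/(0.05149×30.2)

k ≈ 0.0386 W/(m·K)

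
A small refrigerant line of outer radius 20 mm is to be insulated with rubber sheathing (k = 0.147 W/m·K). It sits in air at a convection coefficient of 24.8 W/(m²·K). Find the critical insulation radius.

r_cr ≈ 5.93 mm

For a cylinder r_cr = k/h = 0.147/24.8
r_cr = 5.93 mm; since the bare radius (20 mm) is above r_cr, any added insulation will reduce heat loss.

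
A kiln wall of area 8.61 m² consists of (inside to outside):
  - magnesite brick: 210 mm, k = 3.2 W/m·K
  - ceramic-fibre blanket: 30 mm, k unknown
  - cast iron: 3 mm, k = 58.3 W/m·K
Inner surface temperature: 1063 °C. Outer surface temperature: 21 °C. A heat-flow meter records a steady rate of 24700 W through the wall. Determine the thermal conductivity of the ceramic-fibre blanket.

Model the wall as resistances in series:
R_magnesite brick = L/(kA) = 0.21/(3.2×8.61) = 0.007622 K/W
R_cast iron = L/(kA) = 0.003/(58.3×8.61) = 5.977×10^-6 K/W
Sum of known resistances R_other = 0.007628 K/W
Total R = ΔT/Q = 1042/24700 = 0.04219 K/W
R_ceramic-fibre blanket = R_total − R_other = 0.03456 K/W
k = L/(R·A) = 0.03/(0.03456×8.61)

k ≈ 0.101 W/(m·K)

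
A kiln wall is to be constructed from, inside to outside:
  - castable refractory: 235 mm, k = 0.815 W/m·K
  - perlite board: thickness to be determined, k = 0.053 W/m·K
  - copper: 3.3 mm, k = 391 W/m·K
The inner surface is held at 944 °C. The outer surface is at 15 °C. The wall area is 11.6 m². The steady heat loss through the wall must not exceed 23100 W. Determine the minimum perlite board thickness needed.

Treating each layer as a thermal resistance in series:
R_castable refractory = L/(kA) = 0.235/(0.815×11.6) = 0.02486 K/W
R_copper = L/(kA) = 0.0033/(391×11.6) = 7.276×10^-7 K/W
Sum of the known resistances R_other = 0.02486 K/W
Required total resistance R_tot = ΔT/Q_allow = 929/23100 = 0.04022 K/W
R_perlite board = R_tot − R_other = 0.01536 K/W
L = R·k·A = 0.01536×0.053×11.6

L ≈ 9.44 mm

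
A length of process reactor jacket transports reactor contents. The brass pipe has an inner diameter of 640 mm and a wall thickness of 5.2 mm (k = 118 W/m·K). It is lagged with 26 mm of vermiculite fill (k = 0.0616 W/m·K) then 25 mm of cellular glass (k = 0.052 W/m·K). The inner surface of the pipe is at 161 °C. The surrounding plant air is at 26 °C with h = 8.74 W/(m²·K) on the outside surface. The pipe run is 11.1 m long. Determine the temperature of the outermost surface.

T ≈ 40.3 °C

Per-layer cylindrical resistances, series-summed:
R_brass pipe wall = ln(325.2/320)/(2π×118×11.1) = 1.959×10^-6 K/W
R_vermiculite fill = ln(351.2/325.2)/(2π×0.0616×11.1) = 0.0179 K/W
R_cellular glass = ln(376.2/351.2)/(2π×0.052×11.1) = 0.01896 K/W
R_outer film = 1/(h_o·2πr_oL) = 1/(8.74×2π×0.3762×11.1) = 0.004361 K/W
R_total = 0.04123 K/W
Q = ΔT/R_total = 135/0.04123
Q = 3270 W
T_interface = T_inner − Q·ΣR(inner→interface) = 161 − 3270×0.03687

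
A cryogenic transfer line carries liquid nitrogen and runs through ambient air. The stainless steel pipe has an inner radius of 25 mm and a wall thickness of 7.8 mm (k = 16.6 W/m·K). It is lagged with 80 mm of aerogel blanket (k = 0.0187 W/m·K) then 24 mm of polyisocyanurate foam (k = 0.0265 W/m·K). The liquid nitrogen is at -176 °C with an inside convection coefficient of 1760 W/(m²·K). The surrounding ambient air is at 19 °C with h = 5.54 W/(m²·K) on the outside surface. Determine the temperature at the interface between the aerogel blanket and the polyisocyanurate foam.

For a radial system each layer contributes R = ln(r_out/r_in)/(2πkL); films add R = 1/(hA).
R_inner film = 1/(h_i·2πr₁L) = 1/(1760×2π×0.025×1) = 0.003617 K/W
R_stainless steel pipe wall = ln(32.8/25)/(2π×16.6×1) = 0.002604 K/W
R_aerogel blanket = ln(112.8/32.8)/(2π×0.0187×1) = 10.51 K/W
R_polyisocyanurate foam = ln(136.8/112.8)/(2π×0.0265×1) = 1.159 K/W
R_outer film = 1/(h_o·2πr_oL) = 1/(5.54×2π×0.1368×1) = 0.21 K/W
R_total = 11.89 K/W
Q = ΔT/R_total = 195/11.89
Q = 16.4 W/m
T_interface = T_inner + Q·ΣR(inner→interface) = -176 + 16.4×10.52

T ≈ -3.45 °C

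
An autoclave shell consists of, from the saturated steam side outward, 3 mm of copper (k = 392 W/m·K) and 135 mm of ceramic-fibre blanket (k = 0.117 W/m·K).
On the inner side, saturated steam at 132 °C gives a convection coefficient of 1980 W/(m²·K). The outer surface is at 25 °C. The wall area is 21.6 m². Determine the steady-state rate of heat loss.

Series thermal resistances:
R_inner film = 1/(h_i·A) = 1/(1980×21.6) = 2.338×10^-5 K/W
R_copper = L/(kA) = 0.003/(392×21.6) = 3.543×10^-7 K/W
R_ceramic-fibre blanket = L/(kA) = 0.135/(0.117×21.6) = 0.05342 K/W
R_total = 0.05344 K/W
Q = ΔT / R_total = 107 / 0.05344

Q ≈ 2000 W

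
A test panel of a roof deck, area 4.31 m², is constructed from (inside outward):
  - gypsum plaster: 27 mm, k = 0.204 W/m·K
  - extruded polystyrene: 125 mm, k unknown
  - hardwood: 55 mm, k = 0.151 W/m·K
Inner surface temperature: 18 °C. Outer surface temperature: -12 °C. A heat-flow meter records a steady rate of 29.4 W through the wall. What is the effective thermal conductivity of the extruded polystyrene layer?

k ≈ 0.032 W/(m·K)

Series thermal resistances:
R_gypsum plaster = L/(kA) = 0.027/(0.204×4.31) = 0.03071 K/W
R_hardwood = L/(kA) = 0.055/(0.151×4.31) = 0.08451 K/W
Sum of known resistances R_other = 0.1152 K/W
Total R = ΔT/Q = 30/29.4 = 1.02 K/W
R_extruded polystyrene = R_total − R_other = 0.9052 K/W
k = L/(R·A) = 0.125/(0.9052×4.31)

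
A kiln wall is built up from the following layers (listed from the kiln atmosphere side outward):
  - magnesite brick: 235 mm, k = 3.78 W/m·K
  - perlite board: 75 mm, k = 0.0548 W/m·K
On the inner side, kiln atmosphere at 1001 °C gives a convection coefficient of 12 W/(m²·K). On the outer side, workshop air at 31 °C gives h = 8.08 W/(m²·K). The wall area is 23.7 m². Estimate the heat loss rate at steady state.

Model the wall as resistances in series:
R_inner film = 1/(h_i·A) = 1/(12×23.7) = 0.003516 K/W
R_magnesite brick = L/(kA) = 0.235/(3.78×23.7) = 0.002623 K/W
R_perlite board = L/(kA) = 0.075/(0.0548×23.7) = 0.05775 K/W
R_outer film = 1/(h_o·A) = 1/(8.08×23.7) = 0.005222 K/W
R_total = 0.06911 K/W
Q = ΔT / R_total = 970 / 0.06911

Q ≈ 14000 W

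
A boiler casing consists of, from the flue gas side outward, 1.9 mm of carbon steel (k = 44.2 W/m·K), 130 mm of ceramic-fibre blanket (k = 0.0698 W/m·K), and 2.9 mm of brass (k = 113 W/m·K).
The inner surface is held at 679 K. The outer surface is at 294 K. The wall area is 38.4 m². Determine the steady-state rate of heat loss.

Q ≈ 7940 W

Model the wall as resistances in series:
R_carbon steel = L/(kA) = 0.0019/(44.2×38.4) = 1.119×10^-6 K/W
R_ceramic-fibre blanket = L/(kA) = 0.13/(0.0698×38.4) = 0.0485 K/W
R_brass = L/(kA) = 0.0029/(113×38.4) = 6.683×10^-7 K/W
R_total = 0.0485 K/W
Q = ΔT / R_total = 385 / 0.0485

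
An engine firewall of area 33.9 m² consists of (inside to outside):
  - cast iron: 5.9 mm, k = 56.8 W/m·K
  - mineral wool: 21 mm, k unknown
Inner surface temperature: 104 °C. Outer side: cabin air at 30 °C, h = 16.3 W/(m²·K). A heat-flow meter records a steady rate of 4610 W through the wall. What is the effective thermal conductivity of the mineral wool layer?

k ≈ 0.0435 W/(m·K)

Thermal resistances in series:
R_cast iron = L/(kA) = 0.0059/(56.8×33.9) = 3.064×10^-6 K/W
R_outer film = 1/(h_o·A) = 1/(16.3×33.9) = 0.00181 K/W
Sum of known resistances R_other = 0.001813 K/W
Total R = ΔT/Q = 74/4610 = 0.01605 K/W
R_mineral wool = R_total − R_other = 0.01424 K/W
k = L/(R·A) = 0.021/(0.01424×33.9)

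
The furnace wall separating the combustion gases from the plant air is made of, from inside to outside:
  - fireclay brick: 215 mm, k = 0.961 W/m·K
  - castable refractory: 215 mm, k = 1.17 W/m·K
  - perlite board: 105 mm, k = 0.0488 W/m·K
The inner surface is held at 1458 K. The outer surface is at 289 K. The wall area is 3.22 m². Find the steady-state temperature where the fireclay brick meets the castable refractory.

Using the resistance-network approach (series):
R_fireclay brick = L/(kA) = 0.215/(0.961×3.22) = 0.06948 K/W
R_castable refractory = L/(kA) = 0.215/(1.17×3.22) = 0.05707 K/W
R_perlite board = L/(kA) = 0.105/(0.0488×3.22) = 0.6682 K/W
R_total = 0.7948 K/W;  Q = ΔT/R_total = 1169/0.7948 = 1471 W
T_interface = T_inner − Q·ΣR(inner→interface) = 1458 − 1470×0.06948

T ≈ 1360 K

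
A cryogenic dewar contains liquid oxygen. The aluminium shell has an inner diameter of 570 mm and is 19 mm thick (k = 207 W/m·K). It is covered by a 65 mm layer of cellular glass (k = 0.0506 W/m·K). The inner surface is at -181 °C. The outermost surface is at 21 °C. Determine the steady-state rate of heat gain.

Spherical conduction: R = (1/r_in − 1/r_out)/(4πk) per layer; series-sum.
R_aluminium shell = (1/0.285 − 1/0.304)/(4π×207) = 8.431×10^-5 K/W
R_cellular glass = (1/0.304 − 1/0.369)/(4π×0.0506) = 0.9113 K/W
R_total = 0.9114 K/W
Q = ΔT/R_total = 202/0.9114

Q ≈ 222 W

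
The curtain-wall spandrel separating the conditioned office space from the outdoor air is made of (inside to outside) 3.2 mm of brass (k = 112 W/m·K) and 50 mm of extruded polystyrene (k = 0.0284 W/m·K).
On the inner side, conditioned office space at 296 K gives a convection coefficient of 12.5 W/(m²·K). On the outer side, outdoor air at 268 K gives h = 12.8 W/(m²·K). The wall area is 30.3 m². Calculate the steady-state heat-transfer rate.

Q ≈ 442 W

Thermal resistances in series:
R_inner film = 1/(h_i·A) = 1/(12.5×30.3) = 0.00264 K/W
R_brass = L/(kA) = 0.0032/(112×30.3) = 9.43×10^-7 K/W
R_extruded polystyrene = L/(kA) = 0.05/(0.0284×30.3) = 0.0581 K/W
R_outer film = 1/(h_o·A) = 1/(12.8×30.3) = 0.002578 K/W
R_total = 0.06332 K/W
Q = ΔT / R_total = 28 / 0.06332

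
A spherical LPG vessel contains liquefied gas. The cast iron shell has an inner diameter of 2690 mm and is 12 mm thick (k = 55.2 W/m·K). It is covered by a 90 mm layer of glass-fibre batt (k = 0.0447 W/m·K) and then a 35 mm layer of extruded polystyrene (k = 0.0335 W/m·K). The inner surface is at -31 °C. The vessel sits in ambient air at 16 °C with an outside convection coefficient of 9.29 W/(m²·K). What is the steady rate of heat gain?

Q ≈ 378 W

Radial (spherical) resistances in series:
R_cast iron shell = (1/1.345 − 1/1.357)/(4π×55.2) = 9.478×10^-6 K/W
R_glass-fibre batt = (1/1.357 − 1/1.447)/(4π×0.0447) = 0.0816 K/W
R_extruded polystyrene = (1/1.447 − 1/1.482)/(4π×0.0335) = 0.03877 K/W
R_outer film = 1/(h·4πr_o²) = 1/(9.29×4π×1.482²) = 0.0039 K/W
R_total = 0.1243 K/W
Q = ΔT/R_total = 47/0.1243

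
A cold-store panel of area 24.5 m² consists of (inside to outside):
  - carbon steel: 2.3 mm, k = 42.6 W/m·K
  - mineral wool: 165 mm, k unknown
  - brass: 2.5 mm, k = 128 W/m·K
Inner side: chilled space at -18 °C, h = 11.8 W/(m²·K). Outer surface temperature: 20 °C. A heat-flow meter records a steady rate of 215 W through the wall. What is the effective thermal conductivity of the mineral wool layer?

k ≈ 0.0389 W/(m·K)

Model the wall as resistances in series:
R_inner film = 1/(h_i·A) = 1/(11.8×24.5) = 0.003459 K/W
R_carbon steel = L/(kA) = 0.0023/(42.6×24.5) = 2.204×10^-6 K/W
R_brass = L/(kA) = 0.0025/(128×24.5) = 7.972×10^-7 K/W
Sum of known resistances R_other = 0.003462 K/W
Total R = ΔT/Q = 38/215 = 0.1767 K/W
R_mineral wool = R_total − R_other = 0.1733 K/W
k = L/(R·A) = 0.165/(0.1733×24.5)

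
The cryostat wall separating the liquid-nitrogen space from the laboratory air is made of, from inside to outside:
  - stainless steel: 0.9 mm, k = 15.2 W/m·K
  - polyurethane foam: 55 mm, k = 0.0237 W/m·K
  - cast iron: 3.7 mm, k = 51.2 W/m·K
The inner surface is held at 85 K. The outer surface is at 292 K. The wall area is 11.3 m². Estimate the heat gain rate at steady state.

Q ≈ 1010 W

Using the resistance-network approach (series):
R_stainless steel = L/(kA) = 0.0009/(15.2×11.3) = 5.24×10^-6 K/W
R_polyurethane foam = L/(kA) = 0.055/(0.0237×11.3) = 0.2054 K/W
R_cast iron = L/(kA) = 0.0037/(51.2×11.3) = 6.395×10^-6 K/W
R_total = 0.2054 K/W
Q = ΔT / R_total = 207 / 0.2054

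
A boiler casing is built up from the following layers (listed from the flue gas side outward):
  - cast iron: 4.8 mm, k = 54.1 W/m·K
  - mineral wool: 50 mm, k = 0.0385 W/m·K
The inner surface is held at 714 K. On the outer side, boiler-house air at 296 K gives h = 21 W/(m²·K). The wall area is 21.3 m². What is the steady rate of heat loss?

Q ≈ 6610 W

Series thermal resistances:
R_cast iron = L/(kA) = 0.0048/(54.1×21.3) = 4.165×10^-6 K/W
R_mineral wool = L/(kA) = 0.05/(0.0385×21.3) = 0.06097 K/W
R_outer film = 1/(h_o·A) = 1/(21×21.3) = 0.002236 K/W
R_total = 0.06321 K/W
Q = ΔT / R_total = 418 / 0.06321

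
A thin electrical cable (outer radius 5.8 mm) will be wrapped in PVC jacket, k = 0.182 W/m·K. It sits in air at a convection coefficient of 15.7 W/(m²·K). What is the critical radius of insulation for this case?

r_cr ≈ 11.6 mm

For a cylinder r_cr = k/h = 0.182/15.7
r_cr = 11.6 mm; since the bare radius (5.8 mm) is below r_cr, adding a thin layer of insulation will *increase* heat loss.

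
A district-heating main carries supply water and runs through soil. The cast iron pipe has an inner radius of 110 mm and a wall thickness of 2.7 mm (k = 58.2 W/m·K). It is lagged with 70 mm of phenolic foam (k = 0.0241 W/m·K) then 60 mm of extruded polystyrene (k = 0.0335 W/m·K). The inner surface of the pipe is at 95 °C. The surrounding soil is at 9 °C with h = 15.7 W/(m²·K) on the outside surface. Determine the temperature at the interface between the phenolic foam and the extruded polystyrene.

For a radial system each layer contributes R = ln(r_out/r_in)/(2πkL); films add R = 1/(hA).
R_cast iron pipe wall = ln(112.7/110)/(2π×58.2×1) = 6.631×10^-5 K/W
R_phenolic foam = ln(182.7/112.7)/(2π×0.0241×1) = 3.19 K/W
R_extruded polystyrene = ln(242.7/182.7)/(2π×0.0335×1) = 1.349 K/W
R_outer film = 1/(h_o·2πr_oL) = 1/(15.7×2π×0.2427×1) = 0.04177 K/W
R_total = 4.581 K/W
Q = ΔT/R_total = 86/4.581
Q = 18.8 W/m
T_interface = T_inner − Q·ΣR(inner→interface) = 95 − 18.8×3.191

T ≈ 35.1 °C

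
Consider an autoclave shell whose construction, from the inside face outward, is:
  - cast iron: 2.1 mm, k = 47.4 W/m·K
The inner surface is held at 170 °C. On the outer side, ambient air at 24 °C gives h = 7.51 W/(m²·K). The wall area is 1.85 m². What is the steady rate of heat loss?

Series thermal resistances:
R_cast iron = L/(kA) = 0.0021/(47.4×1.85) = 2.395×10^-5 K/W
R_outer film = 1/(h_o·A) = 1/(7.51×1.85) = 0.07198 K/W
R_total = 0.072 K/W
Q = ΔT / R_total = 146 / 0.072

Q ≈ 2030 W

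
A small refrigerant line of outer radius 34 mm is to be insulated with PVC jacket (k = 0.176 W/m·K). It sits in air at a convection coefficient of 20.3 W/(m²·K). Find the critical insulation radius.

r_cr ≈ 8.67 mm

For a cylinder r_cr = k/h = 0.176/20.3
r_cr = 8.67 mm; since the bare radius (34 mm) is above r_cr, any added insulation will reduce heat loss.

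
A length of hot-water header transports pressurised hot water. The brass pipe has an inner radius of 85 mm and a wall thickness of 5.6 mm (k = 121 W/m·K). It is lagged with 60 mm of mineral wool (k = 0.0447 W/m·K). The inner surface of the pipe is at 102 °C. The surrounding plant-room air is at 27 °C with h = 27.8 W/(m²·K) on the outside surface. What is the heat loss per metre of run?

Radial resistances (cylindrical: R_cond = ln(r_o/r_i)/(2πkL), R_conv = 1/(h·2πrL)):
R_brass pipe wall = ln(90.6/85)/(2π×121×1) = 8.392×10^-5 K/W
R_mineral wool = ln(150.6/90.6)/(2π×0.0447×1) = 1.809 K/W
R_outer film = 1/(h_o·2πr_oL) = 1/(27.8×2π×0.1506×1) = 0.03801 K/W
R_total = 1.847 K/W
Q = ΔT/R_total = 75/1.847

q′ ≈ 40.6 W/m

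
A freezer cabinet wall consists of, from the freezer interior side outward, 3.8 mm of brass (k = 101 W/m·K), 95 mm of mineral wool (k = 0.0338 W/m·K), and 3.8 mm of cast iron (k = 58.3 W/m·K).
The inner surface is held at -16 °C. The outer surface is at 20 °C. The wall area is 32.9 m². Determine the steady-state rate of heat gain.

Q ≈ 421 W

Treating each layer as a thermal resistance in series:
R_brass = L/(kA) = 0.0038/(101×32.9) = 1.144×10^-6 K/W
R_mineral wool = L/(kA) = 0.095/(0.0338×32.9) = 0.08543 K/W
R_cast iron = L/(kA) = 0.0038/(58.3×32.9) = 1.981×10^-6 K/W
R_total = 0.08543 K/W
Q = ΔT / R_total = 36 / 0.08543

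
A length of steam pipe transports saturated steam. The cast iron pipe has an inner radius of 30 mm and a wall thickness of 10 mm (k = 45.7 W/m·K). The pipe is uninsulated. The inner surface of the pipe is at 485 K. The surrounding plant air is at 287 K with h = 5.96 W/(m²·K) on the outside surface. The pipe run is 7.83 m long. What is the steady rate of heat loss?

Radial resistances (cylindrical: R_cond = ln(r_o/r_i)/(2πkL), R_conv = 1/(h·2πrL)):
R_cast iron pipe wall = ln(40/30)/(2π×45.7×7.83) = 1.28×10^-4 K/W
R_outer film = 1/(h_o·2πr_oL) = 1/(5.96×2π×0.04×7.83) = 0.08526 K/W
R_total = 0.08539 K/W
Q = ΔT/R_total = 198/0.08539

Q ≈ 2320 W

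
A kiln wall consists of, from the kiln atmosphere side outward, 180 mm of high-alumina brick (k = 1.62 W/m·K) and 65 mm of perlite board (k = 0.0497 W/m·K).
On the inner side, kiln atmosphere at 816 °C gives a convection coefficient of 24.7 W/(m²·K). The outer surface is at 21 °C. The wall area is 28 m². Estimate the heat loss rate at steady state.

Q ≈ 15300 W

Series thermal resistances:
R_inner film = 1/(h_i·A) = 1/(24.7×28) = 0.001446 K/W
R_high-alumina brick = L/(kA) = 0.18/(1.62×28) = 0.003968 K/W
R_perlite board = L/(kA) = 0.065/(0.0497×28) = 0.04671 K/W
R_total = 0.05212 K/W
Q = ΔT / R_total = 795 / 0.05212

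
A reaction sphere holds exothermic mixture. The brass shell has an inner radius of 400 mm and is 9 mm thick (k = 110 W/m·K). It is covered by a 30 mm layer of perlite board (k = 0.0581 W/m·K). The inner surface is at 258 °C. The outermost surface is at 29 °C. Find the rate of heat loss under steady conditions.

For a spherical shell R = (1/r₁ − 1/r₂)/(4πk); film R = 1/(h·4πr²). In series:
R_brass shell = (1/0.4 − 1/0.409)/(4π×110) = 3.98×10^-5 K/W
R_perlite board = (1/0.409 − 1/0.439)/(4π×0.0581) = 0.2288 K/W
R_total = 0.2289 K/W
Q = ΔT/R_total = 229/0.2289

Q ≈ 1000 W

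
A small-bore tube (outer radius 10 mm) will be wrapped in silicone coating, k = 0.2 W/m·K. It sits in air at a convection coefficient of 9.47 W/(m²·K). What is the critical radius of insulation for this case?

For a cylinder r_cr = k/h = 0.2/9.47
r_cr = 21.1 mm; since the bare radius (10 mm) is below r_cr, adding a thin layer of insulation will *increase* heat loss.

r_cr ≈ 21.1 mm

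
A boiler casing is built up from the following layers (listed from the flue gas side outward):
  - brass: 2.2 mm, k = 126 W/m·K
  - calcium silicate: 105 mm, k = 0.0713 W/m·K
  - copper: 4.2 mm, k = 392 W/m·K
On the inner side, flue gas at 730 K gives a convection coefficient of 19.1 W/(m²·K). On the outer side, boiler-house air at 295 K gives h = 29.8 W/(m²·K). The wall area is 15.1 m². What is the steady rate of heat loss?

Using the resistance-network approach (series):
R_inner film = 1/(h_i·A) = 1/(19.1×15.1) = 0.003467 K/W
R_brass = L/(kA) = 0.0022/(126×15.1) = 1.156×10^-6 K/W
R_calcium silicate = L/(kA) = 0.105/(0.0713×15.1) = 0.09753 K/W
R_copper = L/(kA) = 0.0042/(392×15.1) = 7.096×10^-7 K/W
R_outer film = 1/(h_o·A) = 1/(29.8×15.1) = 0.002222 K/W
R_total = 0.1032 K/W
Q = ΔT / R_total = 435 / 0.1032

Q ≈ 4210 W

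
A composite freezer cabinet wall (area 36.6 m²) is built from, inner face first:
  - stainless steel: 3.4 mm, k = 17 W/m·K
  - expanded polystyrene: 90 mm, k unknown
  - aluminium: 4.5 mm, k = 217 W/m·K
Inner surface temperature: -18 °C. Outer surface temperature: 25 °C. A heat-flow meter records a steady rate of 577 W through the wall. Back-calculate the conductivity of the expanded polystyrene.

Treating each layer as a thermal resistance in series:
R_stainless steel = L/(kA) = 0.0034/(17×36.6) = 5.464×10^-6 K/W
R_aluminium = L/(kA) = 0.0045/(217×36.6) = 5.666×10^-7 K/W
Sum of known resistances R_other = 6.031×10^-6 K/W
Total R = ΔT/Q = 43/577 = 0.07452 K/W
R_expanded polystyrene = R_total − R_other = 0.07452 K/W
k = L/(R·A) = 0.09/(0.07452×36.6)

k ≈ 0.033 W/(m·K)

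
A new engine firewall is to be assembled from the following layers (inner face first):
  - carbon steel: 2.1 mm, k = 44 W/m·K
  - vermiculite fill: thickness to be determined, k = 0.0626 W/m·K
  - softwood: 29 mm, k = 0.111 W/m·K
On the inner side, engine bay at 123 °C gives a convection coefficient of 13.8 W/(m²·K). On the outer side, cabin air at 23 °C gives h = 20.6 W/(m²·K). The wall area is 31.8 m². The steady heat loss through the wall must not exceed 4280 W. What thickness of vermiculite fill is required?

L ≈ 22.6 mm

Model the wall as resistances in series:
R_inner film = 1/(h_i·A) = 1/(13.8×31.8) = 0.002279 K/W
R_carbon steel = L/(kA) = 0.0021/(44×31.8) = 1.501×10^-6 K/W
R_softwood = L/(kA) = 0.029/(0.111×31.8) = 0.008216 K/W
R_outer film = 1/(h_o·A) = 1/(20.6×31.8) = 0.001527 K/W
Sum of the known resistances R_other = 0.01202 K/W
Required total resistance R_tot = ΔT/Q_allow = 100/4280 = 0.02336 K/W
R_vermiculite fill = R_tot − R_other = 0.01134 K/W
L = R·k·A = 0.01134×0.0626×31.8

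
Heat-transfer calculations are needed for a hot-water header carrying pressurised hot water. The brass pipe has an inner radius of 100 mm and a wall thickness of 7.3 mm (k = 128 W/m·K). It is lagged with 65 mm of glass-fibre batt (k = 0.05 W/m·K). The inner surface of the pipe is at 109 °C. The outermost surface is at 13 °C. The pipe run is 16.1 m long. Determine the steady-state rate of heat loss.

Q ≈ 1030 W

Treating each annulus and film as a series resistance:
R_brass pipe wall = ln(107.3/100)/(2π×128×16.1) = 5.441×10^-6 K/W
R_glass-fibre batt = ln(172.3/107.3)/(2π×0.05×16.1) = 0.09364 K/W
R_total = 0.09364 K/W
Q = ΔT/R_total = 96/0.09364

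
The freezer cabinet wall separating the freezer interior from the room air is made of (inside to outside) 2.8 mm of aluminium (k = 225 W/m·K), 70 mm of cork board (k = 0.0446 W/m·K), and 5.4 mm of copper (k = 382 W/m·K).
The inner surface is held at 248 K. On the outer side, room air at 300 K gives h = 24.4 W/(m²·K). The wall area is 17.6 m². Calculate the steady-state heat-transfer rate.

Model the wall as resistances in series:
R_aluminium = L/(kA) = 0.0028/(225×17.6) = 7.071×10^-7 K/W
R_cork board = L/(kA) = 0.07/(0.0446×17.6) = 0.08918 K/W
R_copper = L/(kA) = 0.0054/(382×17.6) = 8.032×10^-7 K/W
R_outer film = 1/(h_o·A) = 1/(24.4×17.6) = 0.002329 K/W
R_total = 0.09151 K/W
Q = ΔT / R_total = 52 / 0.09151

Q ≈ 568 W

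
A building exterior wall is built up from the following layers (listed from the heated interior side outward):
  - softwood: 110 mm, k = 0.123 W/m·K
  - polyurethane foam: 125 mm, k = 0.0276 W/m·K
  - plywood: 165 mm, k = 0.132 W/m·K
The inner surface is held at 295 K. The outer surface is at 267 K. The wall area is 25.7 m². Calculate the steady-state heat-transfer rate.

Using the resistance-network approach (series):
R_softwood = L/(kA) = 0.11/(0.123×25.7) = 0.0348 K/W
R_polyurethane foam = L/(kA) = 0.125/(0.0276×25.7) = 0.1762 K/W
R_plywood = L/(kA) = 0.165/(0.132×25.7) = 0.04864 K/W
R_total = 0.2597 K/W
Q = ΔT / R_total = 28 / 0.2597

Q ≈ 108 W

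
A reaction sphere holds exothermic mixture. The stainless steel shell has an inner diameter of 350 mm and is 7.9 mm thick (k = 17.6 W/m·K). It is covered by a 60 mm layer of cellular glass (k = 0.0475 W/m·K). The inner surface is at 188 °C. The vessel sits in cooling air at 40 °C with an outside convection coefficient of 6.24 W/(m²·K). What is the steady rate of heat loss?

Spherical conduction: R = (1/r_in − 1/r_out)/(4πk) per layer; series-sum.
R_stainless steel shell = (1/0.175 − 1/0.1829)/(4π×17.6) = 0.001116 K/W
R_cellular glass = (1/0.1829 − 1/0.2429)/(4π×0.0475) = 2.263 K/W
R_outer film = 1/(h·4πr_o²) = 1/(6.24×4π×0.2429²) = 0.2161 K/W
R_total = 2.48 K/W
Q = ΔT/R_total = 148/2.48

Q ≈ 59.7 W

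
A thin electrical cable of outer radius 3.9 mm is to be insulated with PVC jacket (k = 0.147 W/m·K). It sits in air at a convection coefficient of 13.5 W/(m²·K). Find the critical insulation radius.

r_cr ≈ 10.9 mm

For a cylinder r_cr = k/h = 0.147/13.5
r_cr = 10.9 mm; since the bare radius (3.9 mm) is below r_cr, adding a thin layer of insulation will *increase* heat loss.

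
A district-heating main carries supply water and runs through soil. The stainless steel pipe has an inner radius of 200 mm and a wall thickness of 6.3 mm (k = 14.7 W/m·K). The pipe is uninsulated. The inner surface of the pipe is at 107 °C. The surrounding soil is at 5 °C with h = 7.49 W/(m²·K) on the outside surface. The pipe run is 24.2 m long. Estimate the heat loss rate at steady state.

Per-layer cylindrical resistances, series-summed:
R_stainless steel pipe wall = ln(206.3/200)/(2π×14.7×24.2) = 1.388×10^-5 K/W
R_outer film = 1/(h_o·2πr_oL) = 1/(7.49×2π×0.2063×24.2) = 0.004256 K/W
R_total = 0.00427 K/W
Q = ΔT/R_total = 102/0.00427

Q ≈ 23900 W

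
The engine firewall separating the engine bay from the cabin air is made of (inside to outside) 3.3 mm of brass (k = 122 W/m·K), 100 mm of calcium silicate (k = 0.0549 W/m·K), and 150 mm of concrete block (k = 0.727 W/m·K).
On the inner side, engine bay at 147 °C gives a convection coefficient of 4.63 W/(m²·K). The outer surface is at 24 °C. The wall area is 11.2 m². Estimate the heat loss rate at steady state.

Q ≈ 614 W

Series thermal resistances:
R_inner film = 1/(h_i·A) = 1/(4.63×11.2) = 0.01928 K/W
R_brass = L/(kA) = 0.0033/(122×11.2) = 2.415×10^-6 K/W
R_calcium silicate = L/(kA) = 0.1/(0.0549×11.2) = 0.1626 K/W
R_concrete block = L/(kA) = 0.15/(0.727×11.2) = 0.01842 K/W
R_total = 0.2003 K/W
Q = ΔT / R_total = 123 / 0.2003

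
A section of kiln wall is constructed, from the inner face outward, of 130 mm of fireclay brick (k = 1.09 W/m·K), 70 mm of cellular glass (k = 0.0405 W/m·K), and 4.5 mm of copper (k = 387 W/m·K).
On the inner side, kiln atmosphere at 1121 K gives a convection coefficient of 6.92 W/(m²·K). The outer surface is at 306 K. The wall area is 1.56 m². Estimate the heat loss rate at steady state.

Q ≈ 638 W

Model the wall as resistances in series:
R_inner film = 1/(h_i·A) = 1/(6.92×1.56) = 0.09263 K/W
R_fireclay brick = L/(kA) = 0.13/(1.09×1.56) = 0.07645 K/W
R_cellular glass = L/(kA) = 0.07/(0.0405×1.56) = 1.108 K/W
R_copper = L/(kA) = 0.0045/(387×1.56) = 7.454×10^-6 K/W
R_total = 1.277 K/W
Q = ΔT / R_total = 815 / 1.277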